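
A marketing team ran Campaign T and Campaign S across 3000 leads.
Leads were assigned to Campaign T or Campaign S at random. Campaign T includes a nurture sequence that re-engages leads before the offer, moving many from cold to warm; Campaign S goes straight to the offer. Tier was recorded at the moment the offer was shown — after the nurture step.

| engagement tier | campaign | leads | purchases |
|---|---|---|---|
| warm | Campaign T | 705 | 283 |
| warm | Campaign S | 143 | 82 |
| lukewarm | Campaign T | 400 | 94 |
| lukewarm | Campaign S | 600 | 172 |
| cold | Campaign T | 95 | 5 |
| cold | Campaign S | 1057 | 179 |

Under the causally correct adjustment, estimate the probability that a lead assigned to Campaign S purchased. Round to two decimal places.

0.24

The stratified and pooled comparisons disagree (Campaign S wins within each engagement tier; Campaign T wins overall), so the answer turns on the causal role of engagement tier.
Engagement tier is downstream of the campaign. One should not condition on a consequence of treatment, so the overall rates are the right comparison.
So P(outcome | do(Campaign S)) is just the pooled rate for Campaign S: 433/1800 = 0.241.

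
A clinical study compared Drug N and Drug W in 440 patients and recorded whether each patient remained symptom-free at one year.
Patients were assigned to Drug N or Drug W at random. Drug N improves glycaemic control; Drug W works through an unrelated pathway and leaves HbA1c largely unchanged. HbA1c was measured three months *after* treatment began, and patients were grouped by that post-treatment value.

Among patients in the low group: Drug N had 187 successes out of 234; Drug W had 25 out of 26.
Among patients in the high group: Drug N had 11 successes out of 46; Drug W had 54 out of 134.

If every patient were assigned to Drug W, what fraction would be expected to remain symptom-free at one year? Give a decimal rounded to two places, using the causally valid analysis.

0.49

The HbA1c-specific comparison favours Drug W throughout, but the pooled figures favour Drug N. The question is whether to condition on HbA1c.
HbA1c lies on the pathway drug → HbA1c → outcome, so adjusting for it blocks the indirect effect. For the total causal effect of drug, use the unadjusted pooled rates.
So P(outcome | do(Drug W)) is just the pooled rate for Drug W: 79/160 = 0.494.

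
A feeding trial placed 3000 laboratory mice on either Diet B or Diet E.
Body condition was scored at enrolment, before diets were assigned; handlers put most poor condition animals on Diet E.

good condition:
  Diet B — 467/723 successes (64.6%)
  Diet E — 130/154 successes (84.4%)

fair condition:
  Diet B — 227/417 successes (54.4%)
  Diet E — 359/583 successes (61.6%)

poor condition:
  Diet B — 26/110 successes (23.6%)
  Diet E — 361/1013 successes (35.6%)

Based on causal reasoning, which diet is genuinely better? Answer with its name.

Diet E

The starting body condition-specific comparison favours Diet E throughout, but the pooled figures favour Diet B. The question is whether to condition on starting body condition.
Since starting body condition is a pre-existing factor (not a product of the diet) and it affects the outcome on its own, it is a confounder. The stratified rates, not the pooled rate, identify the causal effect.
Within each level — good condition: 64.6% vs 84.4%; fair condition: 54.4% vs 61.6%; poor condition: 23.6% vs 35.6% — Diet E is higher every time.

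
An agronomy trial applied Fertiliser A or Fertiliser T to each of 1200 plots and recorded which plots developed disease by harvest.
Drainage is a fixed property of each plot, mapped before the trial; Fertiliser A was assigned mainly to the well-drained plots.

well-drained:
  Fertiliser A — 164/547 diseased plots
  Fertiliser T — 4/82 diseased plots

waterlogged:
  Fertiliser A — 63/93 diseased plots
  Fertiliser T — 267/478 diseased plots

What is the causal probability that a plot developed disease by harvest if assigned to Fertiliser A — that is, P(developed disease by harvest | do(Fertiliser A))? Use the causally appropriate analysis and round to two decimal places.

The stratified and pooled comparisons disagree (Fertiliser T wins within each field drainage; Fertiliser A wins overall), so the answer turns on the causal role of field drainage.
Since field drainage is a pre-existing factor (not a product of the fertiliser) and it affects the outcome on its own, it is a confounder. The stratified rates, not the pooled rate, identify the causal effect.
Standardising Fertiliser A to the population field drainage mix: 0.524·164/547 + 0.476·63/93 = 0.479.

0.48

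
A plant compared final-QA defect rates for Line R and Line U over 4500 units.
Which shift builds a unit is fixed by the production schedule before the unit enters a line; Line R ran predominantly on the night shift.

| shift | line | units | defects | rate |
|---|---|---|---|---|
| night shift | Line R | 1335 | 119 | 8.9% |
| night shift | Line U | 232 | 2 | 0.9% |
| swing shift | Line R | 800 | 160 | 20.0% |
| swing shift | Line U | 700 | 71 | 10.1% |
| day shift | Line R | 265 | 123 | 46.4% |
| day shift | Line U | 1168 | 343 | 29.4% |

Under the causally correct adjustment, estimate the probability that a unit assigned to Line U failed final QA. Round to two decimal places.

Since shift is a pre-existing factor (not a product of the line) and it affects the outcome on its own, it is a confounder. The stratified rates, not the pooled rate, identify the causal effect.
Standardising Line U to the population shift mix: 0.348·2/232 + 0.333·71/700 + 0.318·343/1168 = 0.130.

0.13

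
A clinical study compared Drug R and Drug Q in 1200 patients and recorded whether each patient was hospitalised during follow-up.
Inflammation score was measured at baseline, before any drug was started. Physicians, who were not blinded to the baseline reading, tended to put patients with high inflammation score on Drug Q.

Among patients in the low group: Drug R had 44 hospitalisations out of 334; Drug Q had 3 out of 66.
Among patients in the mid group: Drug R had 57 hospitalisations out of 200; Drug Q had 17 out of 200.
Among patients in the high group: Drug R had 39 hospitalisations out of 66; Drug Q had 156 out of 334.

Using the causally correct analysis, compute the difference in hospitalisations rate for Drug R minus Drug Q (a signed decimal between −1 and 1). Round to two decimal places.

+0.14

The stratified and pooled comparisons disagree (Drug Q wins within each inflammation score; Drug R wins overall), so the answer turns on the causal role of inflammation score.
Inflammation score is set before the drug has any effect — it is not caused by the drug — and it independently drives the outcome. That makes it a confounder, so the causal comparison is within inflammation score levels.
Adjusting over the population distribution of inflammation score: 0.333·(0.132−0.045) + 0.333·(0.285−0.085) + 0.333·(0.591−0.467) = +0.137.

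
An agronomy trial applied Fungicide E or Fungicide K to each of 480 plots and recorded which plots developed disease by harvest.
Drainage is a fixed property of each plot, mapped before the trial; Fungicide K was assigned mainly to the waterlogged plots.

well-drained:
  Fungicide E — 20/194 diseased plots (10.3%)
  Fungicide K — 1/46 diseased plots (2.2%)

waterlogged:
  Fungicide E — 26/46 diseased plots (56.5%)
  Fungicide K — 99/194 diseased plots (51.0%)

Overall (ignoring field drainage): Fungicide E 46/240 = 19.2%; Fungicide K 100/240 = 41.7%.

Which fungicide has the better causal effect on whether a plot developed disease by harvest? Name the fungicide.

Fungicide K

The field drainage-specific comparison favours Fungicide K throughout, but the pooled figures favour Fungicide E. The question is whether to condition on field drainage.
Since field drainage is a pre-existing factor (not a product of the fungicide) and it affects the outcome on its own, it is a confounder. The stratified rates, not the pooled rate, identify the causal effect.
Within each level — well-drained: 10.3% vs 2.2%; waterlogged: 56.5% vs 51.0% — Fungicide K is lower every time.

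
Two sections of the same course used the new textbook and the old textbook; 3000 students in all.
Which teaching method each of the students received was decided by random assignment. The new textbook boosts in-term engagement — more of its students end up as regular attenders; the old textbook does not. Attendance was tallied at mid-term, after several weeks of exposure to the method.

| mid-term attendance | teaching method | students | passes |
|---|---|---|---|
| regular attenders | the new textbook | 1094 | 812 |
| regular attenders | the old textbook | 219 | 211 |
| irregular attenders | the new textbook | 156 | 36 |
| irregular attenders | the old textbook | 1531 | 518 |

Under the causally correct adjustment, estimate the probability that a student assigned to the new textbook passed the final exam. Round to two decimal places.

Mid-term attendance here is a post-treatment variable shaped by the teaching method; conditioning on it would introduce bias rather than remove it. The overall comparison is the causal one.
So P(outcome | do(the new textbook)) is just the pooled rate for the new textbook: 848/1250 = 0.678.

0.68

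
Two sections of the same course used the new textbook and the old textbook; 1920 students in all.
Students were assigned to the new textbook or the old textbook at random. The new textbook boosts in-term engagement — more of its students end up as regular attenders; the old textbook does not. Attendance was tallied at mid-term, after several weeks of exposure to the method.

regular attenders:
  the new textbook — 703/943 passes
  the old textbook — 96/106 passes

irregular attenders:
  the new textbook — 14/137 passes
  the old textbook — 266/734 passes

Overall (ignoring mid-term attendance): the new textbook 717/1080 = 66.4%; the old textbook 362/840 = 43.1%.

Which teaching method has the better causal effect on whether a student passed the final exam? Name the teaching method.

Within every mid-term attendance level the old textbook has the higher rate, yet pooled the new textbook does — Simpson's reversal.
The distribution of mid-term attendance is itself part of what the teaching method does — it is an intermediate outcome. Holding it fixed would remove that part of the effect; the total effect is the pooled difference.
Pooled: the new textbook 66.4% vs the old textbook 43.1%; the new textbook is higher overall.

the new textbook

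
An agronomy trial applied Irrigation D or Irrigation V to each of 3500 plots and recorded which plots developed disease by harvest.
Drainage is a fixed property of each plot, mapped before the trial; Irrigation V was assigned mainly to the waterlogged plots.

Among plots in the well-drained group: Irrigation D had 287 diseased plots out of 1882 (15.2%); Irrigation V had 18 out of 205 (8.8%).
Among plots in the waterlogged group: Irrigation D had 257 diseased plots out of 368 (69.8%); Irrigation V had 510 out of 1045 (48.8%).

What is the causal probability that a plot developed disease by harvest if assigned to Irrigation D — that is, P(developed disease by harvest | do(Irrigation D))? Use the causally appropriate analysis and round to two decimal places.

Here field drainage is a common cause — it drives both which irrigation a case falls under and the outcome. The crude comparison mixes populations; the stratum-specific rates are the causally relevant ones.
Standardising Irrigation D to the population field drainage mix: 0.596·287/1882 + 0.404·257/368 = 0.373.

0.37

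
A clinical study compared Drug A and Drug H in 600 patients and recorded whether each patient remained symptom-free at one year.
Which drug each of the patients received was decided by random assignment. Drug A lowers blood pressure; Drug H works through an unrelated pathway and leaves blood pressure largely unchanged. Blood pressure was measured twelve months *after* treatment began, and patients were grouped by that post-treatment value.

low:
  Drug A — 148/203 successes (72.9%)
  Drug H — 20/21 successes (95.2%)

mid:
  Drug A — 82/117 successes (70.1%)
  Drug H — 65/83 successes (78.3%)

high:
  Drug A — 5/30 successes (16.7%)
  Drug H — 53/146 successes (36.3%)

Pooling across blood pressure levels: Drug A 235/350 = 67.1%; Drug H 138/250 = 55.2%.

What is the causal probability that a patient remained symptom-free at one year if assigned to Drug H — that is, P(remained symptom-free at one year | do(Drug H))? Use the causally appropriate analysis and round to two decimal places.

The distribution of blood pressure is itself part of what the drug does — it is an intermediate outcome. Holding it fixed would remove that part of the effect; the total effect is the pooled difference.
So P(outcome | do(Drug H)) is just the pooled rate for Drug H: 138/250 = 0.552.

0.55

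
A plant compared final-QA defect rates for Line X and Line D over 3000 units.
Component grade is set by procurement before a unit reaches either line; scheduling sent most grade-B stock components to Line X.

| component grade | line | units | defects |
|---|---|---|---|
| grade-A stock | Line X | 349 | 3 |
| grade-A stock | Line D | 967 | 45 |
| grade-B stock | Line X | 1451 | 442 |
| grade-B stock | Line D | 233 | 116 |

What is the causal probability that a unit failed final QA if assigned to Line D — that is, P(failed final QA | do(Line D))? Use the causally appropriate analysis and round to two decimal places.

Within every component grade level Line X has the lower rate, yet pooled Line D does — Simpson's reversal.
Here component grade is a common cause — it drives both which line a case falls under and the outcome. The crude comparison mixes populations; the stratum-specific rates are the causally relevant ones.
Standardising Line D to the population component grade mix: 0.439·45/967 + 0.561·116/233 = 0.300.

0.30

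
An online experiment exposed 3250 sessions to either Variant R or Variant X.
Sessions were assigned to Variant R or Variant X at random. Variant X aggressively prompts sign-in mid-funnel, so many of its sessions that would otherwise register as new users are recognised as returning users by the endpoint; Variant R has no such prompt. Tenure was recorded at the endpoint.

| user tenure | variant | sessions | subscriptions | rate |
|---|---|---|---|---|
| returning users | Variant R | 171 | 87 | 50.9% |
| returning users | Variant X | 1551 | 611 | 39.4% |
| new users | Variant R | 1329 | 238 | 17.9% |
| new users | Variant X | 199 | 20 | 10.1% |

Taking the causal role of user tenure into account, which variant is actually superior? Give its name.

Variant X

The user tenure-specific comparison favours Variant R throughout, but the pooled figures favour Variant X. The question is whether to condition on user tenure.
User tenure is downstream of the variant. One should not condition on a consequence of treatment, so the overall rates are the right comparison.
Pooled: Variant R 21.7% vs Variant X 36.1%; Variant X is higher overall.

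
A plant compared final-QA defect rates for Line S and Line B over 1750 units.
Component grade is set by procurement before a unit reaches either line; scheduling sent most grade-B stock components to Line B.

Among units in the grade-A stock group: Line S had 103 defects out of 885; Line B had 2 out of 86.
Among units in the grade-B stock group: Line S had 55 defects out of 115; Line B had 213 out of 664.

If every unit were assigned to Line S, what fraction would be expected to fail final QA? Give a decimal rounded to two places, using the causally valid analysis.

0.28

Line B is lower inside every component grade stratum but Line S is lower in aggregate. Whether to stratify depends on how component grade relates to the line.
Nothing the line does changes component grade; the imbalance is an allocation artefact. With component grade also predicting the outcome, the pooled figure is confounded, and the within-stratum comparison is the causal one.
Standardising Line S to the population component grade mix: 0.555·103/885 + 0.445·55/115 = 0.277.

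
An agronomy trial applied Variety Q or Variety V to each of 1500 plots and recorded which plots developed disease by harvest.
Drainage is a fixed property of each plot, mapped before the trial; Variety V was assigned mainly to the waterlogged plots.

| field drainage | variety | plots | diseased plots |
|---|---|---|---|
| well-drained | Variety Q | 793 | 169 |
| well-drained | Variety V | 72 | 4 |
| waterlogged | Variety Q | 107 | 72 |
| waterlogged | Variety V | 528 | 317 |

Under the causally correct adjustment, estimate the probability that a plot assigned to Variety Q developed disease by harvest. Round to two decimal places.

The field drainage-specific comparison favours Variety V throughout, but the pooled figures favour Variety Q. The question is whether to condition on field drainage.
Field drainage is set before the variety has any effect — it is not caused by the variety — and it independently drives the outcome. That makes it a confounder, so the causal comparison is within field drainage levels.
Standardising Variety Q to the population field drainage mix: 0.577·169/793 + 0.423·72/107 = 0.408.

0.41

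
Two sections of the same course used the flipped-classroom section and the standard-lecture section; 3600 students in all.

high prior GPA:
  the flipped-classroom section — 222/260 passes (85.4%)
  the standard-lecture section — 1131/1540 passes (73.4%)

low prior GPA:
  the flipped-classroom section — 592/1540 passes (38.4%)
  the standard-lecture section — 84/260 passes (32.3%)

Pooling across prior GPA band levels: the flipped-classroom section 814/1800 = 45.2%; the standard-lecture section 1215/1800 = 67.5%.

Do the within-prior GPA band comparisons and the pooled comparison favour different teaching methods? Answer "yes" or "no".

yes

Within each prior GPA band level (high prior GPA 85.4% vs 73.4%; low prior GPA 38.4% vs 32.3%), the flipped-classroom section has the higher rate every time. Pooled: 45.2% vs 67.5% — the standard-lecture section has the higher rate overall. The two comparisons disagree.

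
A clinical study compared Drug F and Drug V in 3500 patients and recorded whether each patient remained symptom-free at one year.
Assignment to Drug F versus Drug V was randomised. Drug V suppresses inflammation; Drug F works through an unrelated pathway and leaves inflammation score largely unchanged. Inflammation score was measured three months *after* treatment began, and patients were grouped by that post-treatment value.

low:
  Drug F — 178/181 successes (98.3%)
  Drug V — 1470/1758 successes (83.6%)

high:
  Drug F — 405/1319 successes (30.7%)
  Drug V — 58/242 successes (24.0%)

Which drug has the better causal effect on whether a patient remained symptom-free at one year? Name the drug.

Drug V

Inflammation score lies on the pathway drug → inflammation score → outcome, so adjusting for it blocks the indirect effect. For the total causal effect of drug, use the unadjusted pooled rates.
Pooled: Drug F 38.9% vs Drug V 76.4%; Drug V is higher overall.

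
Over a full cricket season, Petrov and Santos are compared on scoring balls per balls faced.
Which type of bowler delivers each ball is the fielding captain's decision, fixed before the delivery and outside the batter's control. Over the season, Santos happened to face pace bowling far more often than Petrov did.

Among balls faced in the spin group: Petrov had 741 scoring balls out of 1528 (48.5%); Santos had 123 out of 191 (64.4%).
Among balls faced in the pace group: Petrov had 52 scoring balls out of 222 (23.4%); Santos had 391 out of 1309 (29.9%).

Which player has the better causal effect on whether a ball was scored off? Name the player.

Nothing the player does changes bowling type; the imbalance is an allocation artefact. With bowling type also predicting the outcome, the pooled figure is confounded, and the within-stratum comparison is the causal one.
Within each level — spin: 48.5% vs 64.4%; pace: 23.4% vs 29.9% — Santos is higher every time.

Santos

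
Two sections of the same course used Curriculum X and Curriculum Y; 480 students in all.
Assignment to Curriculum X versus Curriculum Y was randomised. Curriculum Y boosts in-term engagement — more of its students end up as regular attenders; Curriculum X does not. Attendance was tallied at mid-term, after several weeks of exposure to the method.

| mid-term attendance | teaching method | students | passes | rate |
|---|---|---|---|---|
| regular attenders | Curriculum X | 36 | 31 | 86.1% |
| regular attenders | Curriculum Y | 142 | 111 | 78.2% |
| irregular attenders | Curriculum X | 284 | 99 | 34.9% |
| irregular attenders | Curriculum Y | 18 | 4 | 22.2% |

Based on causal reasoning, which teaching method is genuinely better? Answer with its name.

Mid-term attendance is recorded after the teaching method and is itself shifted by it — it sits on the causal path from teaching method to outcome. Conditioning on a mediator would strip out part of the effect we want; the pooled comparison gives the total causal effect.
Pooled: Curriculum X 40.6% vs Curriculum Y 71.9%; Curriculum Y is higher overall.

Curriculum Y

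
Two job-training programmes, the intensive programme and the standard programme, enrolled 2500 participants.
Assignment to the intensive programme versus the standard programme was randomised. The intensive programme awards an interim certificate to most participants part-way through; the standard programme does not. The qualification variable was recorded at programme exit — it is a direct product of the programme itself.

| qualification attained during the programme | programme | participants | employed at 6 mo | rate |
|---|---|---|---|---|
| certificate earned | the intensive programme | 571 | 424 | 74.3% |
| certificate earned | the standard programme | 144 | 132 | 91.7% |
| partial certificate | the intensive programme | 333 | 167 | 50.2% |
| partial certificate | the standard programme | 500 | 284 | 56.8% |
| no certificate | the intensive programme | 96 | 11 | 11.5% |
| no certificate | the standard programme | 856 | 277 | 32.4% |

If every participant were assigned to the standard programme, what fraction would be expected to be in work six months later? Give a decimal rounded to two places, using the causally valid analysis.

0.46

The qualification attained during the programme-specific comparison favours the standard programme throughout, but the pooled figures favour the intensive programme. The question is whether to condition on qualification attained during the programme.
The distribution of qualification attained during the programme is itself part of what the programme does — it is an intermediate outcome. Holding it fixed would remove that part of the effect; the total effect is the pooled difference.
So P(outcome | do(the standard programme)) is just the pooled rate for the standard programme: 693/1500 = 0.462.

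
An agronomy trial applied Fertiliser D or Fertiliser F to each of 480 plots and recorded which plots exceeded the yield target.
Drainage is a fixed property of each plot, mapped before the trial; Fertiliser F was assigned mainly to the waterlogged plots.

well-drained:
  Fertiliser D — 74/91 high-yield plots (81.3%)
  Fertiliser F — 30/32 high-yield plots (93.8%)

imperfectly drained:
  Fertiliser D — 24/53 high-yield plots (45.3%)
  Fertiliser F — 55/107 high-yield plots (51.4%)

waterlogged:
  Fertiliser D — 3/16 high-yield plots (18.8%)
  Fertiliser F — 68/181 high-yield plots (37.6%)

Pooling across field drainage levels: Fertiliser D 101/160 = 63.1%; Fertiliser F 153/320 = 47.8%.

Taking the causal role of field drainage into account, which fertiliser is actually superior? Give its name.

Fertiliser F

The field drainage-specific comparison favours Fertiliser F throughout, but the pooled figures favour Fertiliser D. The question is whether to condition on field drainage.
Here field drainage is a common cause — it drives both which fertiliser a case falls under and the outcome. The crude comparison mixes populations; the stratum-specific rates are the causally relevant ones.
Within each level — well-drained: 81.3% vs 93.8%; imperfectly drained: 45.3% vs 51.4%; waterlogged: 18.8% vs 37.6% — Fertiliser F is higher every time.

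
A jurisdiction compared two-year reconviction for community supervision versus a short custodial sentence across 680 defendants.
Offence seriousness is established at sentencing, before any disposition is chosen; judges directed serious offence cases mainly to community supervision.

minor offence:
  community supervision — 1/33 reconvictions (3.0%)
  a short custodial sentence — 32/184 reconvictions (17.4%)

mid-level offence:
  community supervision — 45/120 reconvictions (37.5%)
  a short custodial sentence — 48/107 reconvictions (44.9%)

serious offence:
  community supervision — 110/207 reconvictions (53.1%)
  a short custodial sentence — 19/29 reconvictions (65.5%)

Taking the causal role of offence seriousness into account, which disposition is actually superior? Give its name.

The stratified and pooled comparisons disagree (community supervision wins within each offence seriousness; a short custodial sentence wins overall), so the answer turns on the causal role of offence seriousness.
Offence seriousness is set before the disposition has any effect — it is not caused by the disposition — and it independently drives the outcome. That makes it a confounder, so the causal comparison is within offence seriousness levels.
Within each level — minor offence: 3.0% vs 17.4%; mid-level offence: 37.5% vs 44.9%; serious offence: 53.1% vs 65.5% — community supervision is lower every time.

community supervision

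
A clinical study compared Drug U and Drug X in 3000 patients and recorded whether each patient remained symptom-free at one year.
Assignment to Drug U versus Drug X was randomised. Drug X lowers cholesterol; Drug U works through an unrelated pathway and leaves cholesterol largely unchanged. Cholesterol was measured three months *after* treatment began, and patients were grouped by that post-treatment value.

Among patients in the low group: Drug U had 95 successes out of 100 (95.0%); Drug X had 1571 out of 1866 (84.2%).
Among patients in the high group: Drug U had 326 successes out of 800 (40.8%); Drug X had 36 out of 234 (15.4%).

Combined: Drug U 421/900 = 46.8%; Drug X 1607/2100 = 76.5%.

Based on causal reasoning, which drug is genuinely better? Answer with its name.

Drug X

Within every cholesterol level Drug U has the higher rate, yet pooled Drug X does — Simpson's reversal.
Cholesterol lies on the pathway drug → cholesterol → outcome, so adjusting for it blocks the indirect effect. For the total causal effect of drug, use the unadjusted pooled rates.
Pooled: Drug U 46.8% vs Drug X 76.5%; Drug X is higher overall.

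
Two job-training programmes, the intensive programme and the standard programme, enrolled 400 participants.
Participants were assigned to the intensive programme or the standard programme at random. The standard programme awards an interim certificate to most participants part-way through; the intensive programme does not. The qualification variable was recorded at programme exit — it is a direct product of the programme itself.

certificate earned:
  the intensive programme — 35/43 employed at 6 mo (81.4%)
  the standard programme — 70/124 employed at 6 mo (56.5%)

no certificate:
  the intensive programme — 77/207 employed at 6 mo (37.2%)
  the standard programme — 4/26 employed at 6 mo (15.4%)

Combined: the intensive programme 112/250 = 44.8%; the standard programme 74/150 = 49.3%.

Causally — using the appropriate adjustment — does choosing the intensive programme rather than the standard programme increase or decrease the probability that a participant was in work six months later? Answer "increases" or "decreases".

Qualification attained during the programme is recorded after the programme and is itself shifted by it — it sits on the causal path from programme to outcome. Conditioning on a mediator would strip out part of the effect we want; the pooled comparison gives the total causal effect.
Pooled: the intensive programme 44.8% vs the standard programme 49.3%; the standard programme is higher overall.

decreases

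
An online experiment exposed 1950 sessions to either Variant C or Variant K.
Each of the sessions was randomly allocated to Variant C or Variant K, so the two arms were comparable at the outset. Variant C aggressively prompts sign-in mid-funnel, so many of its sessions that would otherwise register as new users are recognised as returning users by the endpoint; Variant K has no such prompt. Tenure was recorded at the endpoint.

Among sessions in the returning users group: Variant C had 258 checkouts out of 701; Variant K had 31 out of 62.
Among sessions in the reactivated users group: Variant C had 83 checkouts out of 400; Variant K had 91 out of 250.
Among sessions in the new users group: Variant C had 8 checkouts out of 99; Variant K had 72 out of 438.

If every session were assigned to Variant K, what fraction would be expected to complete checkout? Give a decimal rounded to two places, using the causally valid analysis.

User tenure is recorded after the variant and is itself shifted by it — it sits on the causal path from variant to outcome. Conditioning on a mediator would strip out part of the effect we want; the pooled comparison gives the total causal effect.
So P(outcome | do(Variant K)) is just the pooled rate for Variant K: 194/750 = 0.259.

0.26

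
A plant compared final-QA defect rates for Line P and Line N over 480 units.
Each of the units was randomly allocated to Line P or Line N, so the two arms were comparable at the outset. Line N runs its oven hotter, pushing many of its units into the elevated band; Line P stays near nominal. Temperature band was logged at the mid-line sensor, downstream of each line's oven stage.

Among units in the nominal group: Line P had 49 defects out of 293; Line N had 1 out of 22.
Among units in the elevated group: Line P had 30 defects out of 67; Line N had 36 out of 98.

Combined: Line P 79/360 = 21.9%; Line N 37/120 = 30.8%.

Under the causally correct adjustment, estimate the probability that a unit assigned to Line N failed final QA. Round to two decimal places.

0.31

In-process temperature band is recorded after the line and is itself shifted by it — it sits on the causal path from line to outcome. Conditioning on a mediator would strip out part of the effect we want; the pooled comparison gives the total causal effect.
So P(outcome | do(Line N)) is just the pooled rate for Line N: 37/120 = 0.308.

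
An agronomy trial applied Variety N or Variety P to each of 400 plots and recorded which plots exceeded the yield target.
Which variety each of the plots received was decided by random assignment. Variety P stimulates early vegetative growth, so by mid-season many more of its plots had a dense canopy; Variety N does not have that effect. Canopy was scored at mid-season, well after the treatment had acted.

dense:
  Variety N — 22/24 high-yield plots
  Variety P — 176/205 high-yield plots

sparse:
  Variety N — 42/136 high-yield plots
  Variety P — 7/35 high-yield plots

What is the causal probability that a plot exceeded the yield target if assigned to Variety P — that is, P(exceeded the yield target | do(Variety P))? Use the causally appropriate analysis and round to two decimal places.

0.76

Because the variety influences mid-season canopy, mid-season canopy is a post-treatment mediator, not a confounder. Stratifying on it would bias the estimate; the causal effect is the crude pooled difference.
So P(outcome | do(Variety P)) is just the pooled rate for Variety P: 183/240 = 0.762.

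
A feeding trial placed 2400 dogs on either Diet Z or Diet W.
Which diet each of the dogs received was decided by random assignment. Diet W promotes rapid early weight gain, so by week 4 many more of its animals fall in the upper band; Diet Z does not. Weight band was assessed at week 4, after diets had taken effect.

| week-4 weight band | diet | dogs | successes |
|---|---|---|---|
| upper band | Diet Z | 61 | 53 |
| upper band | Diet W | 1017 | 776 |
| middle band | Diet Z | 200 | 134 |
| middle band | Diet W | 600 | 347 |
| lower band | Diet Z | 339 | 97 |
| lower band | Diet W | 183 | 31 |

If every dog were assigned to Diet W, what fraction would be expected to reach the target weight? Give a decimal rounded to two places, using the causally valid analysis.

0.64

Within every week-4 weight band level Diet Z has the higher rate, yet pooled Diet W does — Simpson's reversal.
Because the diet influences week-4 weight band, week-4 weight band is a post-treatment mediator, not a confounder. Stratifying on it would bias the estimate; the causal effect is the crude pooled difference.
So P(outcome | do(Diet W)) is just the pooled rate for Diet W: 1154/1800 = 0.641.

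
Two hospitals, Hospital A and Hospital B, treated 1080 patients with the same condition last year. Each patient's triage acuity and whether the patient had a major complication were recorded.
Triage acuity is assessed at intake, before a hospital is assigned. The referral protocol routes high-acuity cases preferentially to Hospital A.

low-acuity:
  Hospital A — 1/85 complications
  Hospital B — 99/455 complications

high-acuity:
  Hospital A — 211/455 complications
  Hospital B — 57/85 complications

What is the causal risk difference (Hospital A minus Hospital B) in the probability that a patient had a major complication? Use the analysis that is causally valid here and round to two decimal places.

-0.21

The imbalance in triage acuity arose from how patients were allocated, not from anything the hospital did; and triage acuity independently affects the outcome. The pooled gap is confounded — condition on triage acuity.
Adjusting over the population distribution of triage acuity: 0.500·(0.012−0.218) + 0.500·(0.464−0.671) = -0.206.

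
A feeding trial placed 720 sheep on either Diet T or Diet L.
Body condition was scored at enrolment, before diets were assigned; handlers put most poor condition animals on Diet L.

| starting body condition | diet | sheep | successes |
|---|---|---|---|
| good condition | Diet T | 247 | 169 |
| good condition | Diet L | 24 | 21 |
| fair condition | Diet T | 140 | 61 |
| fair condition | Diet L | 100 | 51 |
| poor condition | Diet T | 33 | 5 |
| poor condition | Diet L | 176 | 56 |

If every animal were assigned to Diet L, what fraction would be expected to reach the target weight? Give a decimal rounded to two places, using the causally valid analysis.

0.59

The starting body condition-specific comparison favours Diet L throughout, but the pooled figures favour Diet T. The question is whether to condition on starting body condition.
Nothing the diet does changes starting body condition; the imbalance is an allocation artefact. With starting body condition also predicting the outcome, the pooled figure is confounded, and the within-stratum comparison is the causal one.
Standardising Diet L to the population starting body condition mix: 0.376·21/24 + 0.333·51/100 + 0.290·56/176 = 0.592.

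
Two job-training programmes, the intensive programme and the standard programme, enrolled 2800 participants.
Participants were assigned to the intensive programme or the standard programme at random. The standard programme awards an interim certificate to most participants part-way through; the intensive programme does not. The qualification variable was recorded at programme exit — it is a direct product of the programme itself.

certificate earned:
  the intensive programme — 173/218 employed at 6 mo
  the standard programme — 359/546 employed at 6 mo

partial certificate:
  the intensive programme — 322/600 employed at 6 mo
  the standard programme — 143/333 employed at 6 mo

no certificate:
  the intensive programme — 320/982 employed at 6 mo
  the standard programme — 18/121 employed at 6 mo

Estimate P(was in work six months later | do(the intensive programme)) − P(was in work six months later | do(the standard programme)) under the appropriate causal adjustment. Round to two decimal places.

-0.07

Within every qualification attained during the programme level the intensive programme has the higher rate, yet pooled the standard programme does — Simpson's reversal.
Qualification attained during the programme is recorded after the programme and is itself shifted by it — it sits on the causal path from programme to outcome. Conditioning on a mediator would strip out part of the effect we want; the pooled comparison gives the total causal effect.
The causal difference is the pooled difference: 0.453 − 0.520 = -0.067.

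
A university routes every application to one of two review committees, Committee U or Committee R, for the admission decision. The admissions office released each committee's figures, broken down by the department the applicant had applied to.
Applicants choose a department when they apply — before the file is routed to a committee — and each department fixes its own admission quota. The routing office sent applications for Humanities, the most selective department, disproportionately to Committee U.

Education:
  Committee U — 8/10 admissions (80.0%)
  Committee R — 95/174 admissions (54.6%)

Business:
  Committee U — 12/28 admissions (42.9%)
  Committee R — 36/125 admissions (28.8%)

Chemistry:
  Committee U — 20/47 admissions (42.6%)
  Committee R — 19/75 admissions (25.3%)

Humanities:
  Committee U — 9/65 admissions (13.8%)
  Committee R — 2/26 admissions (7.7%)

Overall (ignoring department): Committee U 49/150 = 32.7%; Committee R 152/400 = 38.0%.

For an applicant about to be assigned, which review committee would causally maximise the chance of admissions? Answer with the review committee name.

Within every department level Committee U has the higher rate, yet pooled Committee R does — Simpson's reversal.
Since department is a pre-existing factor (not a product of the review committee) and it affects the outcome on its own, it is a confounder. The stratified rates, not the pooled rate, identify the causal effect.
Within each level — Education: 80.0% vs 54.6%; Business: 42.9% vs 28.8%; Chemistry: 42.6% vs 25.3%; Humanities: 13.8% vs 7.7% — Committee U is higher every time.

Committee U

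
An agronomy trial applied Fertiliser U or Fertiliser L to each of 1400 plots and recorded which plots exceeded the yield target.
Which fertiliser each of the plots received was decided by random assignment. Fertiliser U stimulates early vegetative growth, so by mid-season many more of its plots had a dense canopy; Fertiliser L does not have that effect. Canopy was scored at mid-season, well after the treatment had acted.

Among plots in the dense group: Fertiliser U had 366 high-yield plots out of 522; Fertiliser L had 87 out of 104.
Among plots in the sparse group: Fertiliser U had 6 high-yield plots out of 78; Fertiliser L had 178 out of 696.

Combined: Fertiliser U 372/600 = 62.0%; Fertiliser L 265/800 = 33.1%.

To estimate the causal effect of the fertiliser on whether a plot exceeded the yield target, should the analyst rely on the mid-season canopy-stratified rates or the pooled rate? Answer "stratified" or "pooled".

Because the fertiliser influences mid-season canopy, mid-season canopy is a post-treatment mediator, not a confounder. Stratifying on it would bias the estimate; the causal effect is the crude pooled difference.
Pooled: Fertiliser U 62.0% vs Fertiliser L 33.1%; Fertiliser U is higher overall.

pooled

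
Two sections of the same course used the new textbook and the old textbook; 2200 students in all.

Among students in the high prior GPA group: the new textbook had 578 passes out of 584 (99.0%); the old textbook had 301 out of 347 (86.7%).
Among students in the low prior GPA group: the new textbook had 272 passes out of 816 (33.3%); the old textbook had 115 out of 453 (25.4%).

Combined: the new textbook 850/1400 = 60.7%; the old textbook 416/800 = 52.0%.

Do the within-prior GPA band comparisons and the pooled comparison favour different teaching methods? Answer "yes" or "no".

no

Within each prior GPA band level (high prior GPA 99.0% vs 86.7%; low prior GPA 33.3% vs 25.4%), the new textbook has the higher rate every time. Pooled: 60.7% vs 52.0% — the new textbook has the higher rate overall. They agree.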